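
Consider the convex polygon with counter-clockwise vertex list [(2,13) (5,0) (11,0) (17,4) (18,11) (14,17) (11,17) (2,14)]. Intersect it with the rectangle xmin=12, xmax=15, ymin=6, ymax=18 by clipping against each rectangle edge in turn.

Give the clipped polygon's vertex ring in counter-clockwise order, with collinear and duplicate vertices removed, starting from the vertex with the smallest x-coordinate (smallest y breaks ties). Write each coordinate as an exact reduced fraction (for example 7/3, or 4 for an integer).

1. After x ≥ 12: [(12,2/3) (17,4) (18,11) (14,17) (12,17)]
2. After x ≤ 15: [(12,2/3) (15,8/3) (15,31/2) (14,17) (12,17)]
3. After y ≥ 6: [(12,6) (15,6) (15,31/2) (14,17) (12,17)]
4. After y ≤ 18: [(12,6) (15,6) (15,31/2) (14,17) (12,17)]
5. Canonical ring: [(12,6) (15,6) (15,31/2) (14,17) (12,17)]

Clipped polygon: [(12,6) (15,6) (15,31/2) (14,17) (12,17)]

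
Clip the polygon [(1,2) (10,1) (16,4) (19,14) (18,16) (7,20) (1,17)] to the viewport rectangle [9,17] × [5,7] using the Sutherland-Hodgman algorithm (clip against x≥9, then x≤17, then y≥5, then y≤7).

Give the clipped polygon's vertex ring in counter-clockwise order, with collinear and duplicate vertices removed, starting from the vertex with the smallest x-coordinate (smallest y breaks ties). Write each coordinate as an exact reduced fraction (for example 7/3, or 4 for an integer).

1. After x ≥ 9: [(9,10/9) (10,1) (16,4) (19,14) (18,16) (9,212/11)]
2. After x ≤ 17: [(9,10/9) (10,1) (16,4) (17,22/3) (17,180/11) (9,212/11)]
3. After y ≥ 5: [(9,5) (163/10,5) (17,22/3) (17,180/11) (9,212/11)]
4. After y ≤ 7: [(9,7) (9,5) (163/10,5) (169/10,7)]
5. Canonical ring: [(9,5) (163/10,5) (169/10,7) (9,7)]

Clipped polygon: [(9,5) (163/10,5) (169/10,7) (9,7)]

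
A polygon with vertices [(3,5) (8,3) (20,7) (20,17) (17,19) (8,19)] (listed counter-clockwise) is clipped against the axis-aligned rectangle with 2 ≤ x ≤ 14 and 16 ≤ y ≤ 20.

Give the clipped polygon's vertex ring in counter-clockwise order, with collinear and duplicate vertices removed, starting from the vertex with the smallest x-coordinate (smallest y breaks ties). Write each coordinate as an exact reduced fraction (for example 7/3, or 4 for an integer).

1. After x ≥ 2: [(3,5) (8,3) (20,7) (20,17) (17,19) (8,19)]
2. After x ≤ 14: [(3,5) (8,3) (14,5) (14,19) (8,19)]
3. After y ≥ 16: [(97/14,16) (14,16) (14,19) (8,19)]
4. After y ≤ 20: [(97/14,16) (14,16) (14,19) (8,19)]
5. Canonical ring: [(97/14,16) (14,16) (14,19) (8,19)]

Clipped polygon: [(97/14,16) (14,16) (14,19) (8,19)]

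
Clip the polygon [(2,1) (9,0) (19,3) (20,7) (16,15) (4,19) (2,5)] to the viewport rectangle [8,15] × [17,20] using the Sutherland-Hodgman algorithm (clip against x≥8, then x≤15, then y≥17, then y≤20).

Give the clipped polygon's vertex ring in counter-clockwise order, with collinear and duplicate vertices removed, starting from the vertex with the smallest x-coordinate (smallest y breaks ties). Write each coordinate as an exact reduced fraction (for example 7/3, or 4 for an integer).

Clipped polygon: [(8,17) (10,17) (8,53/3)]

1. After x ≥ 8: [(8,1/7) (9,0) (19,3) (20,7) (16,15) (8,53/3)]
2. After x ≤ 15: [(8,1/7) (9,0) (15,9/5) (15,46/3) (8,53/3)]
3. After y ≥ 17: [(8,17) (10,17) (8,53/3)]
4. After y ≤ 20: [(8,17) (10,17) (8,53/3)]
5. Canonical ring: [(8,17) (10,17) (8,53/3)]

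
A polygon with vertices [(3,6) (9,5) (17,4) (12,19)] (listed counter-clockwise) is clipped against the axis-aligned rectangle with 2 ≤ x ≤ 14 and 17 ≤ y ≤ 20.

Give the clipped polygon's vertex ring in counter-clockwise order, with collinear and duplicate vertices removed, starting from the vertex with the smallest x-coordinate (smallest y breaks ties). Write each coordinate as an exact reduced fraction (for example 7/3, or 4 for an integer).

Clipped polygon: [(138/13,17) (38/3,17) (12,19)]

1. After x ≥ 2: [(3,6) (9,5) (17,4) (12,19)]
2. After x ≤ 14: [(3,6) (9,5) (14,35/8) (14,13) (12,19)]
3. After y ≥ 17: [(138/13,17) (38/3,17) (12,19)]
4. After y ≤ 20: [(138/13,17) (38/3,17) (12,19)]
5. Canonical ring: [(138/13,17) (38/3,17) (12,19)]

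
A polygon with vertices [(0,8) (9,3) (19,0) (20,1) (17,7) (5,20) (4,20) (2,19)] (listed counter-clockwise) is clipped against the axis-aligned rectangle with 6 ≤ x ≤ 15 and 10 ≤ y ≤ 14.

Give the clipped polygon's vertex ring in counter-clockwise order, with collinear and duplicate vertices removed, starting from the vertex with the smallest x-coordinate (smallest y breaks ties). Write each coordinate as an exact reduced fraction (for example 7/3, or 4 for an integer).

Clipped polygon: [(6,10) (185/13,10) (137/13,14) (6,14)]

1. After x ≥ 6: [(6,14/3) (9,3) (19,0) (20,1) (17,7) (6,227/12)]
2. After x ≤ 15: [(6,14/3) (9,3) (15,6/5) (15,55/6) (6,227/12)]
3. After y ≥ 10: [(6,10) (185/13,10) (6,227/12)]
4. After y ≤ 14: [(6,14) (6,10) (185/13,10) (137/13,14)]
5. Canonical ring: [(6,10) (185/13,10) (137/13,14) (6,14)]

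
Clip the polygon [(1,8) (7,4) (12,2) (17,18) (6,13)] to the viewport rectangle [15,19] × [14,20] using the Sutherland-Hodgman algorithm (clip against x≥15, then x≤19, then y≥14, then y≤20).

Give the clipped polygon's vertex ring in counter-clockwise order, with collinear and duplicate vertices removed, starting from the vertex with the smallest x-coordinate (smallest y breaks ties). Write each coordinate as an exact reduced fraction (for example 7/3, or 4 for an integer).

1. After x ≥ 15: [(15,58/5) (17,18) (15,188/11)]
2. After x ≤ 19: [(15,58/5) (17,18) (15,188/11)]
3. After y ≥ 14: [(15,14) (63/4,14) (17,18) (15,188/11)]
4. After y ≤ 20: [(15,14) (63/4,14) (17,18) (15,188/11)]
5. Canonical ring: [(15,14) (63/4,14) (17,18) (15,188/11)]

Clipped polygon: [(15,14) (63/4,14) (17,18) (15,188/11)]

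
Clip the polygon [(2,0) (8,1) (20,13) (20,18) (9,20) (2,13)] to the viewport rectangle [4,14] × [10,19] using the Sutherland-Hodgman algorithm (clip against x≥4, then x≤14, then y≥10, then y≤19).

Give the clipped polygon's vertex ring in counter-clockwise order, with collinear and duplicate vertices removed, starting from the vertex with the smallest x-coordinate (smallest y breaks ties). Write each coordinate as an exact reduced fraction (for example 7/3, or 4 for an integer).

1. After x ≥ 4: [(4,1/3) (8,1) (20,13) (20,18) (9,20) (4,15)]
2. After x ≤ 14: [(4,1/3) (8,1) (14,7) (14,210/11) (9,20) (4,15)]
3. After y ≥ 10: [(4,10) (14,10) (14,210/11) (9,20) (4,15)]
4. After y ≤ 19: [(4,10) (14,10) (14,19) (8,19) (4,15)]
5. Canonical ring: [(4,10) (14,10) (14,19) (8,19) (4,15)]

Clipped polygon: [(4,10) (14,10) (14,19) (8,19) (4,15)]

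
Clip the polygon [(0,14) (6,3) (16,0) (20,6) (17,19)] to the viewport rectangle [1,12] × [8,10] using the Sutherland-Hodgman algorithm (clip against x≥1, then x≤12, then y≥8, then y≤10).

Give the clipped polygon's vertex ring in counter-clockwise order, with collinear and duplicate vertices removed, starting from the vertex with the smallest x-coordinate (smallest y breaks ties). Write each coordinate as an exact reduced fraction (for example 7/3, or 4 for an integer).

1. After x ≥ 1: [(1,243/17) (1,73/6) (6,3) (16,0) (20,6) (17,19)]
2. After x ≤ 12: [(12,298/17) (1,243/17) (1,73/6) (6,3) (12,6/5)]
3. After y ≥ 8: [(12,8) (12,298/17) (1,243/17) (1,73/6) (36/11,8)]
4. After y ≤ 10: [(12,8) (12,10) (24/11,10) (36/11,8)]
5. Canonical ring: [(24/11,10) (36/11,8) (12,8) (12,10)]

Clipped polygon: [(24/11,10) (36/11,8) (12,8) (12,10)]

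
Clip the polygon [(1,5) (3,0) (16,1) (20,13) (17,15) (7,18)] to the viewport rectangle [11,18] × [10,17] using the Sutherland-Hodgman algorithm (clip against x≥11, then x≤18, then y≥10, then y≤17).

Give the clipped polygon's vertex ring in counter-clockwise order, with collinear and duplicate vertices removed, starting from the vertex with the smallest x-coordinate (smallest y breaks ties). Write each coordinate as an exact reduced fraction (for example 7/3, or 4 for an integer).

Clipped polygon: [(11,10) (18,10) (18,43/3) (17,15) (11,84/5)]

1. After x ≥ 11: [(11,8/13) (16,1) (20,13) (17,15) (11,84/5)]
2. After x ≤ 18: [(11,8/13) (16,1) (18,7) (18,43/3) (17,15) (11,84/5)]
3. After y ≥ 10: [(11,10) (18,10) (18,43/3) (17,15) (11,84/5)]
4. After y ≤ 17: [(11,10) (18,10) (18,43/3) (17,15) (11,84/5)]
5. Canonical ring: [(11,10) (18,10) (18,43/3) (17,15) (11,84/5)]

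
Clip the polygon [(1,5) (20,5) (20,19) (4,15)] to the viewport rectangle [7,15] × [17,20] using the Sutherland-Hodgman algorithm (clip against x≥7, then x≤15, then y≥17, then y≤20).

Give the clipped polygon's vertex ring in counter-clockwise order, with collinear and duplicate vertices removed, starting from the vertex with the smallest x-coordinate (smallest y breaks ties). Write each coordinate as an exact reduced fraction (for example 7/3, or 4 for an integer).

1. After x ≥ 7: [(7,5) (20,5) (20,19) (7,63/4)]
2. After x ≤ 15: [(7,5) (15,5) (15,71/4) (7,63/4)]
3. After y ≥ 17: [(15,17) (15,71/4) (12,17)]
4. After y ≤ 20: [(15,17) (15,71/4) (12,17)]
5. Canonical ring: [(12,17) (15,17) (15,71/4)]

Clipped polygon: [(12,17) (15,17) (15,71/4)]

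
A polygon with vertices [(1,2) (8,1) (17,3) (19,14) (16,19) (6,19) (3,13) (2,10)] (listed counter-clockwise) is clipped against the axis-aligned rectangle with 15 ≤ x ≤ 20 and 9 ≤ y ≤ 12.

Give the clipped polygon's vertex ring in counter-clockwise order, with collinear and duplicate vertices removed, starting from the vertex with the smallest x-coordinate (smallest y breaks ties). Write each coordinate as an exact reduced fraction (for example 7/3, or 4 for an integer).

Clipped polygon: [(15,9) (199/11,9) (205/11,12) (15,12)]

1. After x ≥ 15: [(15,23/9) (17,3) (19,14) (16,19) (15,19)]
2. After x ≤ 20: [(15,23/9) (17,3) (19,14) (16,19) (15,19)]
3. After y ≥ 9: [(15,9) (199/11,9) (19,14) (16,19) (15,19)]
4. After y ≤ 12: [(15,12) (15,9) (199/11,9) (205/11,12)]
5. Canonical ring: [(15,9) (199/11,9) (205/11,12) (15,12)]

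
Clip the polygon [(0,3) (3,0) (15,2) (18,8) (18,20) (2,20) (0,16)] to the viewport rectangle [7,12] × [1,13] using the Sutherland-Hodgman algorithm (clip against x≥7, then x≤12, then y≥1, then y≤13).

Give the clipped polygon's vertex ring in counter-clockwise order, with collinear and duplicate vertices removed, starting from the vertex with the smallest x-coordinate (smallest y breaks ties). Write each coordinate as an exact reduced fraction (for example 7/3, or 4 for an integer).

Clipped polygon: [(7,1) (9,1) (12,3/2) (12,13) (7,13)]

1. After x ≥ 7: [(7,2/3) (15,2) (18,8) (18,20) (7,20)]
2. After x ≤ 12: [(7,2/3) (12,3/2) (12,20) (7,20)]
3. After y ≥ 1: [(7,1) (9,1) (12,3/2) (12,20) (7,20)]
4. After y ≤ 13: [(7,13) (7,1) (9,1) (12,3/2) (12,13)]
5. Canonical ring: [(7,1) (9,1) (12,3/2) (12,13) (7,13)]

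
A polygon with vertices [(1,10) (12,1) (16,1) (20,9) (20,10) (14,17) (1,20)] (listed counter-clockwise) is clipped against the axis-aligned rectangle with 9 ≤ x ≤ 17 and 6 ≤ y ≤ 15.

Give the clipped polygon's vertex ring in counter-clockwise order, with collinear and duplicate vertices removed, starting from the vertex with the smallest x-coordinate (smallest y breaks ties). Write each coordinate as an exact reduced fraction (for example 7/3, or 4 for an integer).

Clipped polygon: [(9,6) (17,6) (17,27/2) (110/7,15) (9,15)]

1. After x ≥ 9: [(9,38/11) (12,1) (16,1) (20,9) (20,10) (14,17) (9,236/13)]
2. After x ≤ 17: [(9,38/11) (12,1) (16,1) (17,3) (17,27/2) (14,17) (9,236/13)]
3. After y ≥ 6: [(9,6) (17,6) (17,27/2) (14,17) (9,236/13)]
4. After y ≤ 15: [(9,15) (9,6) (17,6) (17,27/2) (110/7,15)]
5. Canonical ring: [(9,6) (17,6) (17,27/2) (110/7,15) (9,15)]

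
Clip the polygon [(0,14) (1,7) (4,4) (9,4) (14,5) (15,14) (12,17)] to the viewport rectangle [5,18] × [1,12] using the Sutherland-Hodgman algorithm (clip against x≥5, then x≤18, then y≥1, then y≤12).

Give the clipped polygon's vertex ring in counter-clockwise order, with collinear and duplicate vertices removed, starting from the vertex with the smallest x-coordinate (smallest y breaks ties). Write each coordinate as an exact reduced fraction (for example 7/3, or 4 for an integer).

1. After x ≥ 5: [(5,61/4) (5,4) (9,4) (14,5) (15,14) (12,17)]
2. After x ≤ 18: [(5,61/4) (5,4) (9,4) (14,5) (15,14) (12,17)]
3. After y ≥ 1: [(5,61/4) (5,4) (9,4) (14,5) (15,14) (12,17)]
4. After y ≤ 12: [(5,12) (5,4) (9,4) (14,5) (133/9,12)]
5. Canonical ring: [(5,4) (9,4) (14,5) (133/9,12) (5,12)]

Clipped polygon: [(5,4) (9,4) (14,5) (133/9,12) (5,12)]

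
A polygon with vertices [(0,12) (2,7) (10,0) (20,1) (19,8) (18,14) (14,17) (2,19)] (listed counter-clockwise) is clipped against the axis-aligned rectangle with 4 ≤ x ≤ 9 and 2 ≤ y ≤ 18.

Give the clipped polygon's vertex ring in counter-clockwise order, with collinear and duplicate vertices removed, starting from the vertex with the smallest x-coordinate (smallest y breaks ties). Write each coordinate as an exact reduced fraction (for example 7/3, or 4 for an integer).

1. After x ≥ 4: [(4,21/4) (10,0) (20,1) (19,8) (18,14) (14,17) (4,56/3)]
2. After x ≤ 9: [(4,21/4) (9,7/8) (9,107/6) (4,56/3)]
3. After y ≥ 2: [(4,21/4) (54/7,2) (9,2) (9,107/6) (4,56/3)]
4. After y ≤ 18: [(4,18) (4,21/4) (54/7,2) (9,2) (9,107/6) (8,18)]
5. Canonical ring: [(4,21/4) (54/7,2) (9,2) (9,107/6) (8,18) (4,18)]

Clipped polygon: [(4,21/4) (54/7,2) (9,2) (9,107/6) (8,18) (4,18)]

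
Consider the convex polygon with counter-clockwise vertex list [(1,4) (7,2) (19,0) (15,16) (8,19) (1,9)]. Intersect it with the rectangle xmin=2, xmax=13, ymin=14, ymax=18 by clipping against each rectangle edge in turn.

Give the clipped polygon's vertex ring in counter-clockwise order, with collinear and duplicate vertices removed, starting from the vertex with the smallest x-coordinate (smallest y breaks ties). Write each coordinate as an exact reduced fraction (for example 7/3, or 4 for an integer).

Clipped polygon: [(9/2,14) (13,14) (13,118/7) (31/3,18) (73/10,18)]

1. After x ≥ 2: [(2,11/3) (7,2) (19,0) (15,16) (8,19) (2,73/7)]
2. After x ≤ 13: [(2,11/3) (7,2) (13,1) (13,118/7) (8,19) (2,73/7)]
3. After y ≥ 14: [(13,14) (13,118/7) (8,19) (9/2,14)]
4. After y ≤ 18: [(13,14) (13,118/7) (31/3,18) (73/10,18) (9/2,14)]
5. Canonical ring: [(9/2,14) (13,14) (13,118/7) (31/3,18) (73/10,18)]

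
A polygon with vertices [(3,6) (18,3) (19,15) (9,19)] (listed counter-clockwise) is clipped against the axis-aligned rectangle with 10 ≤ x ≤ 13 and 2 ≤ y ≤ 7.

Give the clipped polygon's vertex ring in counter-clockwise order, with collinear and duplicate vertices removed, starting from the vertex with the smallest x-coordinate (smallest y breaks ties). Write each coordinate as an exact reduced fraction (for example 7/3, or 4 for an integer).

1. After x ≥ 10: [(10,23/5) (18,3) (19,15) (10,93/5)]
2. After x ≤ 13: [(10,23/5) (13,4) (13,87/5) (10,93/5)]
3. After y ≥ 2: [(10,23/5) (13,4) (13,87/5) (10,93/5)]
4. After y ≤ 7: [(10,7) (10,23/5) (13,4) (13,7)]
5. Canonical ring: [(10,23/5) (13,4) (13,7) (10,7)]

Clipped polygon: [(10,23/5) (13,4) (13,7) (10,7)]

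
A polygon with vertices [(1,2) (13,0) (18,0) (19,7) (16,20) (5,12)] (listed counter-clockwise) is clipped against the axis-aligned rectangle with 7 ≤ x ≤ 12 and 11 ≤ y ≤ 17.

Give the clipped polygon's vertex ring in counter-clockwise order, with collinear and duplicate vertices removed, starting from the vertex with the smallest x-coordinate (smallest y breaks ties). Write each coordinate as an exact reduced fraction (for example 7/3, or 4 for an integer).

Clipped polygon: [(7,11) (12,11) (12,17) (95/8,17) (7,148/11)]

1. After x ≥ 7: [(7,1) (13,0) (18,0) (19,7) (16,20) (7,148/11)]
2. After x ≤ 12: [(7,1) (12,1/6) (12,188/11) (7,148/11)]
3. After y ≥ 11: [(7,11) (12,11) (12,188/11) (7,148/11)]
4. After y ≤ 17: [(7,11) (12,11) (12,17) (95/8,17) (7,148/11)]
5. Canonical ring: [(7,11) (12,11) (12,17) (95/8,17) (7,148/11)]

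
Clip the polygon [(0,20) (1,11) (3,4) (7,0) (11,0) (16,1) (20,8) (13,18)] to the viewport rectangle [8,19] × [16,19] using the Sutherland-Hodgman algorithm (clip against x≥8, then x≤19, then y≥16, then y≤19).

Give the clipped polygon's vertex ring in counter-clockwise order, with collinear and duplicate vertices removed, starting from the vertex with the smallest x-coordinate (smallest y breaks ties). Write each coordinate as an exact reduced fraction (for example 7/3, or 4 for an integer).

Clipped polygon: [(8,16) (72/5,16) (13,18) (8,244/13)]

1. After x ≥ 8: [(8,244/13) (8,0) (11,0) (16,1) (20,8) (13,18)]
2. After x ≤ 19: [(8,244/13) (8,0) (11,0) (16,1) (19,25/4) (19,66/7) (13,18)]
3. After y ≥ 16: [(8,244/13) (8,16) (72/5,16) (13,18)]
4. After y ≤ 19: [(8,244/13) (8,16) (72/5,16) (13,18)]
5. Canonical ring: [(8,16) (72/5,16) (13,18) (8,244/13)]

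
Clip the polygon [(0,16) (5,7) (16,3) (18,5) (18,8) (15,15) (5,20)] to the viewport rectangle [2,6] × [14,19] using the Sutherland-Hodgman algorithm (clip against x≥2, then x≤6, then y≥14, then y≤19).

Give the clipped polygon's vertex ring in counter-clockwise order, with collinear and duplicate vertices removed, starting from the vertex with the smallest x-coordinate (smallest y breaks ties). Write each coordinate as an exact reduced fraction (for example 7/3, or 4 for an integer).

1. After x ≥ 2: [(2,88/5) (2,62/5) (5,7) (16,3) (18,5) (18,8) (15,15) (5,20)]
2. After x ≤ 6: [(2,88/5) (2,62/5) (5,7) (6,73/11) (6,39/2) (5,20)]
3. After y ≥ 14: [(2,88/5) (2,14) (6,14) (6,39/2) (5,20)]
4. After y ≤ 19: [(15/4,19) (2,88/5) (2,14) (6,14) (6,19)]
5. Canonical ring: [(2,14) (6,14) (6,19) (15/4,19) (2,88/5)]

Clipped polygon: [(2,14) (6,14) (6,19) (15/4,19) (2,88/5)]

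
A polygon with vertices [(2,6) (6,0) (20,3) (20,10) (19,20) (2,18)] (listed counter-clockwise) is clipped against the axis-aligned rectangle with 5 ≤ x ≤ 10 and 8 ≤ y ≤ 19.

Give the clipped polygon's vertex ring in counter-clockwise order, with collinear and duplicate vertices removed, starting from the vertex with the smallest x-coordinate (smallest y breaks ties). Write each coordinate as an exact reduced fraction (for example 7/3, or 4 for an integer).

Clipped polygon: [(5,8) (10,8) (10,322/17) (5,312/17)]

1. After x ≥ 5: [(5,3/2) (6,0) (20,3) (20,10) (19,20) (5,312/17)]
2. After x ≤ 10: [(5,3/2) (6,0) (10,6/7) (10,322/17) (5,312/17)]
3. After y ≥ 8: [(5,8) (10,8) (10,322/17) (5,312/17)]
4. After y ≤ 19: [(5,8) (10,8) (10,322/17) (5,312/17)]
5. Canonical ring: [(5,8) (10,8) (10,322/17) (5,312/17)]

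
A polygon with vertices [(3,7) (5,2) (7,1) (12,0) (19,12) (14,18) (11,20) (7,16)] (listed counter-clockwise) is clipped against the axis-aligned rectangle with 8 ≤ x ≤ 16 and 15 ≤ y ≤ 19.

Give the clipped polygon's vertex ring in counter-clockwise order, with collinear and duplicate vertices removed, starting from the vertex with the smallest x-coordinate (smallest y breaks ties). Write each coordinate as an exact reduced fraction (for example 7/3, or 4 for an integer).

Clipped polygon: [(8,15) (16,15) (16,78/5) (14,18) (25/2,19) (10,19) (8,17)]

1. After x ≥ 8: [(8,4/5) (12,0) (19,12) (14,18) (11,20) (8,17)]
2. After x ≤ 16: [(8,4/5) (12,0) (16,48/7) (16,78/5) (14,18) (11,20) (8,17)]
3. After y ≥ 15: [(8,15) (16,15) (16,78/5) (14,18) (11,20) (8,17)]
4. After y ≤ 19: [(8,15) (16,15) (16,78/5) (14,18) (25/2,19) (10,19) (8,17)]
5. Canonical ring: [(8,15) (16,15) (16,78/5) (14,18) (25/2,19) (10,19) (8,17)]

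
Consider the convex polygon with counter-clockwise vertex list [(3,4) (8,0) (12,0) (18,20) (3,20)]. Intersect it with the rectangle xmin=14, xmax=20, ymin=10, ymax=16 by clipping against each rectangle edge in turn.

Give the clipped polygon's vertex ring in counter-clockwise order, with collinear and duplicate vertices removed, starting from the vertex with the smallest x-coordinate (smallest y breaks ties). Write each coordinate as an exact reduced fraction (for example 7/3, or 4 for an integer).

1. After x ≥ 14: [(14,20/3) (18,20) (14,20)]
2. After x ≤ 20: [(14,20/3) (18,20) (14,20)]
3. After y ≥ 10: [(14,10) (15,10) (18,20) (14,20)]
4. After y ≤ 16: [(14,16) (14,10) (15,10) (84/5,16)]
5. Canonical ring: [(14,10) (15,10) (84/5,16) (14,16)]

Clipped polygon: [(14,10) (15,10) (84/5,16) (14,16)]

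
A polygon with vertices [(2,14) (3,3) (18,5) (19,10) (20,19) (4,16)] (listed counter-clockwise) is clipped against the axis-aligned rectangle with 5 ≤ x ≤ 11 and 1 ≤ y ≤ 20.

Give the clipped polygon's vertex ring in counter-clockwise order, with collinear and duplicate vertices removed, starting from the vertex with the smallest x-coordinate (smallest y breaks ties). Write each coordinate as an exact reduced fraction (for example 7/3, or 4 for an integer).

1. After x ≥ 5: [(5,49/15) (18,5) (19,10) (20,19) (5,259/16)]
2. After x ≤ 11: [(5,49/15) (11,61/15) (11,277/16) (5,259/16)]
3. After y ≥ 1: [(5,49/15) (11,61/15) (11,277/16) (5,259/16)]
4. After y ≤ 20: [(5,49/15) (11,61/15) (11,277/16) (5,259/16)]
5. Canonical ring: [(5,49/15) (11,61/15) (11,277/16) (5,259/16)]

Clipped polygon: [(5,49/15) (11,61/15) (11,277/16) (5,259/16)]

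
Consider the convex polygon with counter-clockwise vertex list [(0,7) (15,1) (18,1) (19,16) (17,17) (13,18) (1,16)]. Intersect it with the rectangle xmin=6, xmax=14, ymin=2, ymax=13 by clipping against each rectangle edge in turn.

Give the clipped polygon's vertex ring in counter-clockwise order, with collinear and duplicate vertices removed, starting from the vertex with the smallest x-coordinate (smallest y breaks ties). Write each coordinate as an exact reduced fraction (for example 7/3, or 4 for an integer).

Clipped polygon: [(6,23/5) (25/2,2) (14,2) (14,13) (6,13)]

1. After x ≥ 6: [(6,23/5) (15,1) (18,1) (19,16) (17,17) (13,18) (6,101/6)]
2. After x ≤ 14: [(6,23/5) (14,7/5) (14,71/4) (13,18) (6,101/6)]
3. After y ≥ 2: [(6,23/5) (25/2,2) (14,2) (14,71/4) (13,18) (6,101/6)]
4. After y ≤ 13: [(6,13) (6,23/5) (25/2,2) (14,2) (14,13)]
5. Canonical ring: [(6,23/5) (25/2,2) (14,2) (14,13) (6,13)]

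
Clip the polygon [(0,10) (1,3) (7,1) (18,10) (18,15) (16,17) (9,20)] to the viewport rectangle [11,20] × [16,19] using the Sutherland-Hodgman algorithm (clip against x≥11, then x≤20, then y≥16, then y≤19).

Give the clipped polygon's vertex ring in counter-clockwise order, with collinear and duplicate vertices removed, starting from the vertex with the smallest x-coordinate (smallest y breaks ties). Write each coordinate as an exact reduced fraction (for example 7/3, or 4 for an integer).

1. After x ≥ 11: [(11,47/11) (18,10) (18,15) (16,17) (11,134/7)]
2. After x ≤ 20: [(11,47/11) (18,10) (18,15) (16,17) (11,134/7)]
3. After y ≥ 16: [(11,16) (17,16) (16,17) (11,134/7)]
4. After y ≤ 19: [(11,19) (11,16) (17,16) (16,17) (34/3,19)]
5. Canonical ring: [(11,16) (17,16) (16,17) (34/3,19) (11,19)]

Clipped polygon: [(11,16) (17,16) (16,17) (34/3,19) (11,19)]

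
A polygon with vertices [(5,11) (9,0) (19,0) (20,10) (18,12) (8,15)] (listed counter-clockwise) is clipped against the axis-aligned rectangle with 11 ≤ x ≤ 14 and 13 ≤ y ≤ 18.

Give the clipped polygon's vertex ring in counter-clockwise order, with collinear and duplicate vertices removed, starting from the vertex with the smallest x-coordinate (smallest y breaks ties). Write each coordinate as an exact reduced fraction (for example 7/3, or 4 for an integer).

Clipped polygon: [(11,13) (14,13) (14,66/5) (11,141/10)]

1. After x ≥ 11: [(11,0) (19,0) (20,10) (18,12) (11,141/10)]
2. After x ≤ 14: [(11,0) (14,0) (14,66/5) (11,141/10)]
3. After y ≥ 13: [(11,13) (14,13) (14,66/5) (11,141/10)]
4. After y ≤ 18: [(11,13) (14,13) (14,66/5) (11,141/10)]
5. Canonical ring: [(11,13) (14,13) (14,66/5) (11,141/10)]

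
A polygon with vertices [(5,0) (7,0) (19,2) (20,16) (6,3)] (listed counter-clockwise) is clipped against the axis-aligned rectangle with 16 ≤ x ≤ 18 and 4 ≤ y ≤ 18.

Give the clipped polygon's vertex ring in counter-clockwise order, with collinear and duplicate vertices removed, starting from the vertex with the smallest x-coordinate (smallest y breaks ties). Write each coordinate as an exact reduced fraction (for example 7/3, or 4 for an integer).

Clipped polygon: [(16,4) (18,4) (18,99/7) (16,86/7)]

1. After x ≥ 16: [(16,3/2) (19,2) (20,16) (16,86/7)]
2. After x ≤ 18: [(16,3/2) (18,11/6) (18,99/7) (16,86/7)]
3. After y ≥ 4: [(16,4) (18,4) (18,99/7) (16,86/7)]
4. After y ≤ 18: [(16,4) (18,4) (18,99/7) (16,86/7)]
5. Canonical ring: [(16,4) (18,4) (18,99/7) (16,86/7)]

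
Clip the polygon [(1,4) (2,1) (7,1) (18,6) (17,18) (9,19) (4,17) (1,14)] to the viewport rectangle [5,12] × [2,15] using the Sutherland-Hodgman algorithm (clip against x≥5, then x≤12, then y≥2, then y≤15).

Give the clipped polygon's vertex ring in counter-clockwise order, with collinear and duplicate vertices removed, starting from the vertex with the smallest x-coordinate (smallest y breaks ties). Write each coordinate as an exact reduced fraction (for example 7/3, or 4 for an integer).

Clipped polygon: [(5,2) (46/5,2) (12,36/11) (12,15) (5,15)]

1. After x ≥ 5: [(5,1) (7,1) (18,6) (17,18) (9,19) (5,87/5)]
2. After x ≤ 12: [(5,1) (7,1) (12,36/11) (12,149/8) (9,19) (5,87/5)]
3. After y ≥ 2: [(5,2) (46/5,2) (12,36/11) (12,149/8) (9,19) (5,87/5)]
4. After y ≤ 15: [(5,15) (5,2) (46/5,2) (12,36/11) (12,15)]
5. Canonical ring: [(5,2) (46/5,2) (12,36/11) (12,15) (5,15)]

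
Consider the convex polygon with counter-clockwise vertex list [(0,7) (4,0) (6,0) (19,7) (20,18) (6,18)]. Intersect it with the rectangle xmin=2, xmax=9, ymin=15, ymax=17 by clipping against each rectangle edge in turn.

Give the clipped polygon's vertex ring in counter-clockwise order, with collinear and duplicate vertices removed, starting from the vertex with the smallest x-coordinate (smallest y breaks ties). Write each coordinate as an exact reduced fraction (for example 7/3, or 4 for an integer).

1. After x ≥ 2: [(2,32/3) (2,7/2) (4,0) (6,0) (19,7) (20,18) (6,18)]
2. After x ≤ 9: [(2,32/3) (2,7/2) (4,0) (6,0) (9,21/13) (9,18) (6,18)]
3. After y ≥ 15: [(48/11,15) (9,15) (9,18) (6,18)]
4. After y ≤ 17: [(60/11,17) (48/11,15) (9,15) (9,17)]
5. Canonical ring: [(48/11,15) (9,15) (9,17) (60/11,17)]

Clipped polygon: [(48/11,15) (9,15) (9,17) (60/11,17)]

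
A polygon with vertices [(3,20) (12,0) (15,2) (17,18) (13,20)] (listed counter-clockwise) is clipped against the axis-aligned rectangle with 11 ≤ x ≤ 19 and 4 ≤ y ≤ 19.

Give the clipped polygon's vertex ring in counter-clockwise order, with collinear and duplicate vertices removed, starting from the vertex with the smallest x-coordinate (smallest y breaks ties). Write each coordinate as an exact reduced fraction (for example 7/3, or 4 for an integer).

Clipped polygon: [(11,4) (61/4,4) (17,18) (15,19) (11,19)]

1. After x ≥ 11: [(11,20) (11,20/9) (12,0) (15,2) (17,18) (13,20)]
2. After x ≤ 19: [(11,20) (11,20/9) (12,0) (15,2) (17,18) (13,20)]
3. After y ≥ 4: [(11,20) (11,4) (61/4,4) (17,18) (13,20)]
4. After y ≤ 19: [(11,19) (11,4) (61/4,4) (17,18) (15,19)]
5. Canonical ring: [(11,4) (61/4,4) (17,18) (15,19) (11,19)]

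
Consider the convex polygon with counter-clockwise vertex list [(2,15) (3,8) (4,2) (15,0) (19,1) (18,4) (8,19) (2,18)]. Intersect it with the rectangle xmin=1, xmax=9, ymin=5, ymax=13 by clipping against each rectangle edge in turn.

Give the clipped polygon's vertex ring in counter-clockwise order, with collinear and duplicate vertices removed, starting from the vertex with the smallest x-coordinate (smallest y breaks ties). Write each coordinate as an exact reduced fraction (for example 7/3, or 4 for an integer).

1. After x ≥ 1: [(2,15) (3,8) (4,2) (15,0) (19,1) (18,4) (8,19) (2,18)]
2. After x ≤ 9: [(2,15) (3,8) (4,2) (9,12/11) (9,35/2) (8,19) (2,18)]
3. After y ≥ 5: [(2,15) (3,8) (7/2,5) (9,5) (9,35/2) (8,19) (2,18)]
4. After y ≤ 13: [(16/7,13) (3,8) (7/2,5) (9,5) (9,13)]
5. Canonical ring: [(16/7,13) (3,8) (7/2,5) (9,5) (9,13)]

Clipped polygon: [(16/7,13) (3,8) (7/2,5) (9,5) (9,13)]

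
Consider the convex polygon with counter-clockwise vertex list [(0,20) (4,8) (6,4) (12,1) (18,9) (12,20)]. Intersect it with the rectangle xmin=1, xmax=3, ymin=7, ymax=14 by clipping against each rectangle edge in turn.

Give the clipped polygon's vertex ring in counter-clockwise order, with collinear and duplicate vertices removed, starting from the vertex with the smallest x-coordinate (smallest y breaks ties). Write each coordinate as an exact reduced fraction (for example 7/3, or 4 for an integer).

Clipped polygon: [(2,14) (3,11) (3,14)]

1. After x ≥ 1: [(1,20) (1,17) (4,8) (6,4) (12,1) (18,9) (12,20)]
2. After x ≤ 3: [(3,20) (1,20) (1,17) (3,11)]
3. After y ≥ 7: [(3,20) (1,20) (1,17) (3,11)]
4. After y ≤ 14: [(3,14) (2,14) (3,11)]
5. Canonical ring: [(2,14) (3,11) (3,14)]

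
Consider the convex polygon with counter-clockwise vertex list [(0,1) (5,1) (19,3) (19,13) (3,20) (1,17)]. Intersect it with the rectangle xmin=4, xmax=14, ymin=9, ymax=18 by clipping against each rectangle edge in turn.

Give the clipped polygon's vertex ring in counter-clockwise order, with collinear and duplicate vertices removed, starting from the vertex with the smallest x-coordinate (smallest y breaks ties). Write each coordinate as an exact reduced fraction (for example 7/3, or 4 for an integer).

1. After x ≥ 4: [(4,1) (5,1) (19,3) (19,13) (4,313/16)]
2. After x ≤ 14: [(4,1) (5,1) (14,16/7) (14,243/16) (4,313/16)]
3. After y ≥ 9: [(4,9) (14,9) (14,243/16) (4,313/16)]
4. After y ≤ 18: [(4,18) (4,9) (14,9) (14,243/16) (53/7,18)]
5. Canonical ring: [(4,9) (14,9) (14,243/16) (53/7,18) (4,18)]

Clipped polygon: [(4,9) (14,9) (14,243/16) (53/7,18) (4,18)]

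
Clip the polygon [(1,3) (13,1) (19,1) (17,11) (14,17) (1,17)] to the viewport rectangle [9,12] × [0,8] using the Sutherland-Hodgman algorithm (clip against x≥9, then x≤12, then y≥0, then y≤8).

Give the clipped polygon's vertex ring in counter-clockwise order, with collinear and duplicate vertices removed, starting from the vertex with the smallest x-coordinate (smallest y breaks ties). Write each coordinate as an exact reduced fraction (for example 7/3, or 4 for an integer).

1. After x ≥ 9: [(9,5/3) (13,1) (19,1) (17,11) (14,17) (9,17)]
2. After x ≤ 12: [(9,5/3) (12,7/6) (12,17) (9,17)]
3. After y ≥ 0: [(9,5/3) (12,7/6) (12,17) (9,17)]
4. After y ≤ 8: [(9,8) (9,5/3) (12,7/6) (12,8)]
5. Canonical ring: [(9,5/3) (12,7/6) (12,8) (9,8)]

Clipped polygon: [(9,5/3) (12,7/6) (12,8) (9,8)]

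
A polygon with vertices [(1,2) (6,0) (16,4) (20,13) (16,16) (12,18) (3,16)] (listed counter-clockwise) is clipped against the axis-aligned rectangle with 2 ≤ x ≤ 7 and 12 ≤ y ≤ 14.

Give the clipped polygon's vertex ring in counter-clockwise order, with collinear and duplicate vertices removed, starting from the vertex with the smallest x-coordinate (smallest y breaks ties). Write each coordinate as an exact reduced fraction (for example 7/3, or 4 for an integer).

Clipped polygon: [(17/7,12) (7,12) (7,14) (19/7,14)]

1. After x ≥ 2: [(2,9) (2,8/5) (6,0) (16,4) (20,13) (16,16) (12,18) (3,16)]
2. After x ≤ 7: [(2,9) (2,8/5) (6,0) (7,2/5) (7,152/9) (3,16)]
3. After y ≥ 12: [(17/7,12) (7,12) (7,152/9) (3,16)]
4. After y ≤ 14: [(19/7,14) (17/7,12) (7,12) (7,14)]
5. Canonical ring: [(17/7,12) (7,12) (7,14) (19/7,14)]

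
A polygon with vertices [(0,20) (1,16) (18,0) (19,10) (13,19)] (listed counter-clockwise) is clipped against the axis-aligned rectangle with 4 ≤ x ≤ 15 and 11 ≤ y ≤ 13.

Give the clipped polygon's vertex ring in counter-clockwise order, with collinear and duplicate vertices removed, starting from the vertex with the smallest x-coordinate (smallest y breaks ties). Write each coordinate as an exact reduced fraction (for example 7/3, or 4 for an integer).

Clipped polygon: [(67/16,13) (101/16,11) (15,11) (15,13)]

1. After x ≥ 4: [(4,256/13) (4,224/17) (18,0) (19,10) (13,19)]
2. After x ≤ 15: [(4,256/13) (4,224/17) (15,48/17) (15,16) (13,19)]
3. After y ≥ 11: [(4,256/13) (4,224/17) (101/16,11) (15,11) (15,16) (13,19)]
4. After y ≤ 13: [(67/16,13) (101/16,11) (15,11) (15,13)]
5. Canonical ring: [(67/16,13) (101/16,11) (15,11) (15,13)]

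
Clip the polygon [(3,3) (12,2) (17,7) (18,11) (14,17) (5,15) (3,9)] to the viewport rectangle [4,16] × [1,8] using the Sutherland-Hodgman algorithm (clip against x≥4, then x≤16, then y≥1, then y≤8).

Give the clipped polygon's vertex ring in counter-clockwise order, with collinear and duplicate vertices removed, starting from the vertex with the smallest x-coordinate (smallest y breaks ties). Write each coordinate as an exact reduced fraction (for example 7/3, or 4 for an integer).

Clipped polygon: [(4,26/9) (12,2) (16,6) (16,8) (4,8)]

1. After x ≥ 4: [(4,26/9) (12,2) (17,7) (18,11) (14,17) (5,15) (4,12)]
2. After x ≤ 16: [(4,26/9) (12,2) (16,6) (16,14) (14,17) (5,15) (4,12)]
3. After y ≥ 1: [(4,26/9) (12,2) (16,6) (16,14) (14,17) (5,15) (4,12)]
4. After y ≤ 8: [(4,8) (4,26/9) (12,2) (16,6) (16,8)]
5. Canonical ring: [(4,26/9) (12,2) (16,6) (16,8) (4,8)]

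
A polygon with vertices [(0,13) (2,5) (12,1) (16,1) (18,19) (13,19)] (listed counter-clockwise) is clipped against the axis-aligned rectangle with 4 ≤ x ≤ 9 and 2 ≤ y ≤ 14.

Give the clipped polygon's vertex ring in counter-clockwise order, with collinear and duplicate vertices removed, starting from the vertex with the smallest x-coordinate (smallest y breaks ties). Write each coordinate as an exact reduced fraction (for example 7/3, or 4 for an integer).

Clipped polygon: [(4,21/5) (9,11/5) (9,14) (4,14)]

1. After x ≥ 4: [(4,193/13) (4,21/5) (12,1) (16,1) (18,19) (13,19)]
2. After x ≤ 9: [(9,223/13) (4,193/13) (4,21/5) (9,11/5)]
3. After y ≥ 2: [(9,223/13) (4,193/13) (4,21/5) (9,11/5)]
4. After y ≤ 14: [(9,14) (4,14) (4,21/5) (9,11/5)]
5. Canonical ring: [(4,21/5) (9,11/5) (9,14) (4,14)]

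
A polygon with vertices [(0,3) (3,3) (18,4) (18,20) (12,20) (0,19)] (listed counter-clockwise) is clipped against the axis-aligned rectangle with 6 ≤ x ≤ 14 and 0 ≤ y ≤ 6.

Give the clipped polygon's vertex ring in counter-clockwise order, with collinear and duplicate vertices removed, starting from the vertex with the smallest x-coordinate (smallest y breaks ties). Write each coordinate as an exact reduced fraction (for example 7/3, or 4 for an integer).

1. After x ≥ 6: [(6,16/5) (18,4) (18,20) (12,20) (6,39/2)]
2. After x ≤ 14: [(6,16/5) (14,56/15) (14,20) (12,20) (6,39/2)]
3. After y ≥ 0: [(6,16/5) (14,56/15) (14,20) (12,20) (6,39/2)]
4. After y ≤ 6: [(6,6) (6,16/5) (14,56/15) (14,6)]
5. Canonical ring: [(6,16/5) (14,56/15) (14,6) (6,6)]

Clipped polygon: [(6,16/5) (14,56/15) (14,6) (6,6)]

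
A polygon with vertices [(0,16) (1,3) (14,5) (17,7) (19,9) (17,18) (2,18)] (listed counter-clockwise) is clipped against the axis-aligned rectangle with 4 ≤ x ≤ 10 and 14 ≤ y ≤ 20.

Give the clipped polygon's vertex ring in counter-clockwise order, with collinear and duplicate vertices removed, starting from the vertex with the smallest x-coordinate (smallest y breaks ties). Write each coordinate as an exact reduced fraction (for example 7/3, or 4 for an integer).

1. After x ≥ 4: [(4,45/13) (14,5) (17,7) (19,9) (17,18) (4,18)]
2. After x ≤ 10: [(4,45/13) (10,57/13) (10,18) (4,18)]
3. After y ≥ 14: [(4,14) (10,14) (10,18) (4,18)]
4. After y ≤ 20: [(4,14) (10,14) (10,18) (4,18)]
5. Canonical ring: [(4,14) (10,14) (10,18) (4,18)]

Clipped polygon: [(4,14) (10,14) (10,18) (4,18)]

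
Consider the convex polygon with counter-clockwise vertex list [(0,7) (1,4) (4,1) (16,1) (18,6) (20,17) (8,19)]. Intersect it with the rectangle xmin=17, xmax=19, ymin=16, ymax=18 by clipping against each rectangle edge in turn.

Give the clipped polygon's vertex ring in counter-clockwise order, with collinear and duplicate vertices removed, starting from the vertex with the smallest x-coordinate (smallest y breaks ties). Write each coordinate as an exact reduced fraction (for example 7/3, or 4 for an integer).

1. After x ≥ 17: [(17,7/2) (18,6) (20,17) (17,35/2)]
2. After x ≤ 19: [(17,7/2) (18,6) (19,23/2) (19,103/6) (17,35/2)]
3. After y ≥ 16: [(17,16) (19,16) (19,103/6) (17,35/2)]
4. After y ≤ 18: [(17,16) (19,16) (19,103/6) (17,35/2)]
5. Canonical ring: [(17,16) (19,16) (19,103/6) (17,35/2)]

Clipped polygon: [(17,16) (19,16) (19,103/6) (17,35/2)]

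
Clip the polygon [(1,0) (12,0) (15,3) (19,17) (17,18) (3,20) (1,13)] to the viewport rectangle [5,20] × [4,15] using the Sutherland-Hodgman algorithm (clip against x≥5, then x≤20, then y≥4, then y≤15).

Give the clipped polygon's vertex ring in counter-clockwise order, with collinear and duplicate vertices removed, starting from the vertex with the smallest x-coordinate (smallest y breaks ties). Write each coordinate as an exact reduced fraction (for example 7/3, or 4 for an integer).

1. After x ≥ 5: [(5,0) (12,0) (15,3) (19,17) (17,18) (5,138/7)]
2. After x ≤ 20: [(5,0) (12,0) (15,3) (19,17) (17,18) (5,138/7)]
3. After y ≥ 4: [(5,4) (107/7,4) (19,17) (17,18) (5,138/7)]
4. After y ≤ 15: [(5,15) (5,4) (107/7,4) (129/7,15)]
5. Canonical ring: [(5,4) (107/7,4) (129/7,15) (5,15)]

Clipped polygon: [(5,4) (107/7,4) (129/7,15) (5,15)]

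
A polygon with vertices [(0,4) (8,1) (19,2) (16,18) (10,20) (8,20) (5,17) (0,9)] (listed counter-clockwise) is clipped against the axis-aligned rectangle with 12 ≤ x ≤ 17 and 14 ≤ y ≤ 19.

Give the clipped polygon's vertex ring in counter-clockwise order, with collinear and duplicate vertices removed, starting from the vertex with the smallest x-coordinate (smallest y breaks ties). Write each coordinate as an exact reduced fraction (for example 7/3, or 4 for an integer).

1. After x ≥ 12: [(12,15/11) (19,2) (16,18) (12,58/3)]
2. After x ≤ 17: [(12,15/11) (17,20/11) (17,38/3) (16,18) (12,58/3)]
3. After y ≥ 14: [(12,14) (67/4,14) (16,18) (12,58/3)]
4. After y ≤ 19: [(12,19) (12,14) (67/4,14) (16,18) (13,19)]
5. Canonical ring: [(12,14) (67/4,14) (16,18) (13,19) (12,19)]

Clipped polygon: [(12,14) (67/4,14) (16,18) (13,19) (12,19)]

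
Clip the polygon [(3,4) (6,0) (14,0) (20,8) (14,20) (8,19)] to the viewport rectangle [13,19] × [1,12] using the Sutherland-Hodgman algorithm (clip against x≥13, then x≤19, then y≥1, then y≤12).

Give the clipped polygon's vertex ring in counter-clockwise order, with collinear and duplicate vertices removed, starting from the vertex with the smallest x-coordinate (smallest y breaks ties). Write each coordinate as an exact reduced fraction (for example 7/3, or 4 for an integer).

Clipped polygon: [(13,1) (59/4,1) (19,20/3) (19,10) (18,12) (13,12)]

1. After x ≥ 13: [(13,0) (14,0) (20,8) (14,20) (13,119/6)]
2. After x ≤ 19: [(13,0) (14,0) (19,20/3) (19,10) (14,20) (13,119/6)]
3. After y ≥ 1: [(13,1) (59/4,1) (19,20/3) (19,10) (14,20) (13,119/6)]
4. After y ≤ 12: [(13,12) (13,1) (59/4,1) (19,20/3) (19,10) (18,12)]
5. Canonical ring: [(13,1) (59/4,1) (19,20/3) (19,10) (18,12) (13,12)]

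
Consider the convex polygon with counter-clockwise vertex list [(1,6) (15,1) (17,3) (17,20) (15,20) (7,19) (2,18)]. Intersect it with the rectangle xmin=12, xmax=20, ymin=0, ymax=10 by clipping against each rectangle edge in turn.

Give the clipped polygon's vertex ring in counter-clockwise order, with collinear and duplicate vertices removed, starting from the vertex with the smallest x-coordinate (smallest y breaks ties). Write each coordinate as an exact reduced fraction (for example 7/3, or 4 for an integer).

1. After x ≥ 12: [(12,29/14) (15,1) (17,3) (17,20) (15,20) (12,157/8)]
2. After x ≤ 20: [(12,29/14) (15,1) (17,3) (17,20) (15,20) (12,157/8)]
3. After y ≥ 0: [(12,29/14) (15,1) (17,3) (17,20) (15,20) (12,157/8)]
4. After y ≤ 10: [(12,10) (12,29/14) (15,1) (17,3) (17,10)]
5. Canonical ring: [(12,29/14) (15,1) (17,3) (17,10) (12,10)]

Clipped polygon: [(12,29/14) (15,1) (17,3) (17,10) (12,10)]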